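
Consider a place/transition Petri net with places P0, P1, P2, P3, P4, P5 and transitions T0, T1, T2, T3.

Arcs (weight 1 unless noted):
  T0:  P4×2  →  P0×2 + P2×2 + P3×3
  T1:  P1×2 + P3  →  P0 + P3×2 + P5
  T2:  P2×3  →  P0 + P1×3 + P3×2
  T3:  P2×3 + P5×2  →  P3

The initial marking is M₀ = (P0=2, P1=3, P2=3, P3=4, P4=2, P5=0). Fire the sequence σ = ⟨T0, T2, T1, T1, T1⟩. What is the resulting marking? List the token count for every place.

step 1: fire T0:  (P0=2, P1=3, P2=3, P3=4, P4=2, P5=0) → (P0=4, P1=3, P2=5, P3=7, P4=0, P5=0)
step 2: fire T2:  (P0=4, P1=3, P2=5, P3=7, P4=0, P5=0) → (P0=5, P1=6, P2=2, P3=9, P4=0, P5=0)
step 3: fire T1:  (P0=5, P1=6, P2=2, P3=9, P4=0, P5=0) → (P0=6, P1=4, P2=2, P3=10, P4=0, P5=1)
step 4: fire T1:  (P0=6, P1=4, P2=2, P3=10, P4=0, P5=1) → (P0=7, P1=2, P2=2, P3=11, P4=0, P5=2)
step 5: fire T1:  (P0=7, P1=2, P2=2, P3=11, P4=0, P5=2) → (P0=8, P1=0, P2=2, P3=12, P4=0, P5=3)

(P0=8, P1=0, P2=2, P3=12, P4=0, P5=3)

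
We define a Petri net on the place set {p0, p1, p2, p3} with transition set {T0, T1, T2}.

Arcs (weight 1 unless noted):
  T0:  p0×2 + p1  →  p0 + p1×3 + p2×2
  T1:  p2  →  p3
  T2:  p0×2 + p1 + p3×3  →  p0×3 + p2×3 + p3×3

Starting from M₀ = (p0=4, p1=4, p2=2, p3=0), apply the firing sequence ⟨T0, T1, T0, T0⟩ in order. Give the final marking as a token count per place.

step 1: fire T0:  (p0=4, p1=4, p2=2, p3=0) → (p0=3, p1=6, p2=4, p3=0)
step 2: fire T1:  (p0=3, p1=6, p2=4, p3=0) → (p0=3, p1=6, p2=3, p3=1)
step 3: fire T0:  (p0=3, p1=6, p2=3, p3=1) → (p0=2, p1=8, p2=5, p3=1)
step 4: fire T0:  (p0=2, p1=8, p2=5, p3=1) → (p0=1, p1=10, p2=7, p3=1)

(p0=1, p1=10, p2=7, p3=1)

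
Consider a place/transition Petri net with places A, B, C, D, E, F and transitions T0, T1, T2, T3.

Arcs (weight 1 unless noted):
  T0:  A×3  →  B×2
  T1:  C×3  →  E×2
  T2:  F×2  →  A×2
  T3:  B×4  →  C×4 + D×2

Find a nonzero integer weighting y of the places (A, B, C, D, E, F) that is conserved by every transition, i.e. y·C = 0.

Incidence matrix C (rows=places, cols=transitions):
       T0   T1   T2   T3
    A  -3    0    2    0
    B   2    0    0   -4
    C   0   -3    0    4
    D   0    0    0    2
    E   0    2    0    0
    F   0    0   -2    0

Candidate y = [0, 0, 2, -4, 3, 0]; check y·C column-wise:
  col T0: 0·-3 + 0·2 + 2·0 + -4·0 + 3·0 = 0
  col T1: 2·-3 + -4·0 + 3·2 = 0
  col T2: 0·2 + 2·0 + -4·0 + 3·0 + 0·-2 = 0
  col T3: 0·-4 + 2·4 + -4·2 + 3·0 = 0

y = (A:0, B:0, C:2, D:-4, E:3, F:0)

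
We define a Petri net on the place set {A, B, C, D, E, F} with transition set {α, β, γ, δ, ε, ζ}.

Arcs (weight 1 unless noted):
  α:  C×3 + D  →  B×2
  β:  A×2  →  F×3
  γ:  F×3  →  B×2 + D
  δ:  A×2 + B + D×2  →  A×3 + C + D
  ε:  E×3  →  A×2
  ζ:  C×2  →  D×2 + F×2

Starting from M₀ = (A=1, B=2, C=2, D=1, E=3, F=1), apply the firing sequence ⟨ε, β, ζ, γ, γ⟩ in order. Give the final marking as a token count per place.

(A=1, B=6, C=0, D=5, E=0, F=0)

step 1: fire ε:  (A=1, B=2, C=2, D=1, E=3, F=1) → (A=3, B=2, C=2, D=1, E=0, F=1)
step 2: fire β:  (A=3, B=2, C=2, D=1, E=0, F=1) → (A=1, B=2, C=2, D=1, E=0, F=4)
step 3: fire ζ:  (A=1, B=2, C=2, D=1, E=0, F=4) → (A=1, B=2, C=0, D=3, E=0, F=6)
step 4: fire γ:  (A=1, B=2, C=0, D=3, E=0, F=6) → (A=1, B=4, C=0, D=4, E=0, F=3)
step 5: fire γ:  (A=1, B=4, C=0, D=4, E=0, F=3) → (A=1, B=6, C=0, D=5, E=0, F=0)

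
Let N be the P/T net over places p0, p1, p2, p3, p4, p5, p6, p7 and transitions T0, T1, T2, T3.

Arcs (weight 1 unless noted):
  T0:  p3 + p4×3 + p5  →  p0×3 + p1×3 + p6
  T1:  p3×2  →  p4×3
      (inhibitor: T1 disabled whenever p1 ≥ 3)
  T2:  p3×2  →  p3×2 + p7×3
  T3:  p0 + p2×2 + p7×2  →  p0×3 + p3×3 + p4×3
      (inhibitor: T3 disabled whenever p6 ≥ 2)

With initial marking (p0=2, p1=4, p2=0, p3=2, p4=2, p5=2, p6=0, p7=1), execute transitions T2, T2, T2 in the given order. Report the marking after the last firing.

step 1: fire T2:  (p0=2, p1=4, p2=0, p3=2, p4=2, p5=2, p6=0, p7=1) → (p0=2, p1=4, p2=0, p3=2, p4=2, p5=2, p6=0, p7=4)
step 2: fire T2:  (p0=2, p1=4, p2=0, p3=2, p4=2, p5=2, p6=0, p7=4) → (p0=2, p1=4, p2=0, p3=2, p4=2, p5=2, p6=0, p7=7)
step 3: fire T2:  (p0=2, p1=4, p2=0, p3=2, p4=2, p5=2, p6=0, p7=7) → (p0=2, p1=4, p2=0, p3=2, p4=2, p5=2, p6=0, p7=10)

(p0=2, p1=4, p2=0, p3=2, p4=2, p5=2, p6=0, p7=10)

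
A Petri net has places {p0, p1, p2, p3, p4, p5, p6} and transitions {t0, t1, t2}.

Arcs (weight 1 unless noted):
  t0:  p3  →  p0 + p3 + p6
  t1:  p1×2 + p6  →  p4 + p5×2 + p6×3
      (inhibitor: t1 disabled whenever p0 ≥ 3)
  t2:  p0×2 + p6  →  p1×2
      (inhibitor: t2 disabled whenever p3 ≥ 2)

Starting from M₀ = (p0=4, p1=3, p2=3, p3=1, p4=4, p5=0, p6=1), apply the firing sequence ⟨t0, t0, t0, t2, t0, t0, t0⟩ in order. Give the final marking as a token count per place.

(p0=8, p1=5, p2=3, p3=1, p4=4, p5=0, p6=6)

step 1: fire t0:  (p0=4, p1=3, p2=3, p3=1, p4=4, p5=0, p6=1) → (p0=5, p1=3, p2=3, p3=1, p4=4, p5=0, p6=2)
step 2: fire t0:  (p0=5, p1=3, p2=3, p3=1, p4=4, p5=0, p6=2) → (p0=6, p1=3, p2=3, p3=1, p4=4, p5=0, p6=3)
step 3: fire t0:  (p0=6, p1=3, p2=3, p3=1, p4=4, p5=0, p6=3) → (p0=7, p1=3, p2=3, p3=1, p4=4, p5=0, p6=4)
step 4: fire t2:  (p0=7, p1=3, p2=3, p3=1, p4=4, p5=0, p6=4) → (p0=5, p1=5, p2=3, p3=1, p4=4, p5=0, p6=3)
step 5: fire t0:  (p0=5, p1=5, p2=3, p3=1, p4=4, p5=0, p6=3) → (p0=6, p1=5, p2=3, p3=1, p4=4, p5=0, p6=4)
step 6: fire t0:  (p0=6, p1=5, p2=3, p3=1, p4=4, p5=0, p6=4) → (p0=7, p1=5, p2=3, p3=1, p4=4, p5=0, p6=5)
step 7: fire t0:  (p0=7, p1=5, p2=3, p3=1, p4=4, p5=0, p6=5) → (p0=8, p1=5, p2=3, p3=1, p4=4, p5=0, p6=6)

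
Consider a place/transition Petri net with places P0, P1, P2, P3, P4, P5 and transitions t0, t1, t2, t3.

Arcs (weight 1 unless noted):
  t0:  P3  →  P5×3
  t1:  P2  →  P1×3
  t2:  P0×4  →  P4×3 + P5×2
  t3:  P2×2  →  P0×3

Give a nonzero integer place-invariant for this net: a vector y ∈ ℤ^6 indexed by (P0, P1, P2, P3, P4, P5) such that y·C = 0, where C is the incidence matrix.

Incidence matrix C (rows=places, cols=transitions):
       t0   t1   t2   t3
   P0   0    0   -4    3
   P1   0    3    0    0
   P2   0   -1    0   -2
   P3  -1    0    0    0
   P4   0    0    3    0
   P5   3    0    2    0

Candidate y = [6, 3, 9, 0, 8, 0]; check y·C column-wise:
  col t0: 6·0 + 3·0 + 9·0 + 0·-1 + 8·0 + 0·3 = 0
  col t1: 6·0 + 3·3 + 9·-1 + 8·0 = 0
  col t2: 6·-4 + 3·0 + 9·0 + 8·3 + 0·2 = 0
  col t3: 6·3 + 3·0 + 9·-2 + 8·0 = 0

y = (P0:6, P1:3, P2:9, P3:0, P4:8, P5:0)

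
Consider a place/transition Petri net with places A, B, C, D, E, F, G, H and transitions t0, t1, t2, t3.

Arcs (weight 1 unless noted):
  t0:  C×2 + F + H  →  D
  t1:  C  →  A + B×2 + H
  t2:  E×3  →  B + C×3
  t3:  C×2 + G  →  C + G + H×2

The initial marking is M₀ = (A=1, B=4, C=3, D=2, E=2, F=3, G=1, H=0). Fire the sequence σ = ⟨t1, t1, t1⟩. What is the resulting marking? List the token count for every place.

step 1: fire t1:  (A=1, B=4, C=3, D=2, E=2, F=3, G=1, H=0) → (A=2, B=6, C=2, D=2, E=2, F=3, G=1, H=1)
step 2: fire t1:  (A=2, B=6, C=2, D=2, E=2, F=3, G=1, H=1) → (A=3, B=8, C=1, D=2, E=2, F=3, G=1, H=2)
step 3: fire t1:  (A=3, B=8, C=1, D=2, E=2, F=3, G=1, H=2) → (A=4, B=10, C=0, D=2, E=2, F=3, G=1, H=3)

(A=4, B=10, C=0, D=2, E=2, F=3, G=1, H=3)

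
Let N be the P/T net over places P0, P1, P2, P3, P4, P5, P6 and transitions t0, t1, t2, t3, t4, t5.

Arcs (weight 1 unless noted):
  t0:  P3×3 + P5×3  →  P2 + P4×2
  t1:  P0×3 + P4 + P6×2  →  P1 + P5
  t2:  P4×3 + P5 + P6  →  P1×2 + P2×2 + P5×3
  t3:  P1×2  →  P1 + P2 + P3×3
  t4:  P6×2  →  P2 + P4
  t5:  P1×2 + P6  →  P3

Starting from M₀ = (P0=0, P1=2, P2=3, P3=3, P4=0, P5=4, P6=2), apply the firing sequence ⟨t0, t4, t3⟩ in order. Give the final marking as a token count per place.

(P0=0, P1=1, P2=6, P3=3, P4=3, P5=1, P6=0)

step 1: fire t0:  (P0=0, P1=2, P2=3, P3=3, P4=0, P5=4, P6=2) → (P0=0, P1=2, P2=4, P3=0, P4=2, P5=1, P6=2)
step 2: fire t4:  (P0=0, P1=2, P2=4, P3=0, P4=2, P5=1, P6=2) → (P0=0, P1=2, P2=5, P3=0, P4=3, P5=1, P6=0)
step 3: fire t3:  (P0=0, P1=2, P2=5, P3=0, P4=3, P5=1, P6=0) → (P0=0, P1=1, P2=6, P3=3, P4=3, P5=1, P6=0)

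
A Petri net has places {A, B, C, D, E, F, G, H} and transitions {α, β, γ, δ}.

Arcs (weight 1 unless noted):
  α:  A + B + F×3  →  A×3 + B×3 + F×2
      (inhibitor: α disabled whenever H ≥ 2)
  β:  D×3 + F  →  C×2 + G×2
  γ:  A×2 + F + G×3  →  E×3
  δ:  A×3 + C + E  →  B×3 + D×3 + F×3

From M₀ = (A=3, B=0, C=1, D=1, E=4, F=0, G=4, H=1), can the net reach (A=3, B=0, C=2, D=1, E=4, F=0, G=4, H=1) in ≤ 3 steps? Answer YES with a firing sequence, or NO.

NO — not reachable within 3 firings

depth 0: 1 marking
depth 1: 2 markings reached so far
depth 2: 3 markings reached so far
depth 3: 3 markings reached so far
(frontier empty at depth 3; search complete)
target is not among the 3 markings reachable within 3 steps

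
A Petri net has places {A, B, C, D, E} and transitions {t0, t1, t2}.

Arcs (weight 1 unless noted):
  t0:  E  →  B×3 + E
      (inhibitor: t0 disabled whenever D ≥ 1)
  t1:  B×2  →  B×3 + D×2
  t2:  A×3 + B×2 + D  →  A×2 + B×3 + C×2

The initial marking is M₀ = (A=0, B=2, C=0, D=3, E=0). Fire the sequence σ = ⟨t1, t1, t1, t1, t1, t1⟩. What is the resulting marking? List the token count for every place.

step 1: fire t1:  (A=0, B=2, C=0, D=3, E=0) → (A=0, B=3, C=0, D=5, E=0)
step 2: fire t1:  (A=0, B=3, C=0, D=5, E=0) → (A=0, B=4, C=0, D=7, E=0)
step 3: fire t1:  (A=0, B=4, C=0, D=7, E=0) → (A=0, B=5, C=0, D=9, E=0)
step 4: fire t1:  (A=0, B=5, C=0, D=9, E=0) → (A=0, B=6, C=0, D=11, E=0)
step 5: fire t1:  (A=0, B=6, C=0, D=11, E=0) → (A=0, B=7, C=0, D=13, E=0)
step 6: fire t1:  (A=0, B=7, C=0, D=13, E=0) → (A=0, B=8, C=0, D=15, E=0)

(A=0, B=8, C=0, D=15, E=0)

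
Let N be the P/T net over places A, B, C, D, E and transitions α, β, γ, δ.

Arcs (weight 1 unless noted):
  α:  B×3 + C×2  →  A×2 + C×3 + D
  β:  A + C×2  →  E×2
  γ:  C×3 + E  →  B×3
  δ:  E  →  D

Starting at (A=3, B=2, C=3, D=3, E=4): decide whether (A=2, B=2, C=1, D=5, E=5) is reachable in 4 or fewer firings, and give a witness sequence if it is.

depth 0: 1 marking
depth 1: 4 markings reached so far
depth 2: 7 markings reached so far
depth 3: 10 markings reached so far
depth 4: 13 markings reached so far
target is not among the 13 markings reachable within 4 steps

NO — not reachable within 4 firings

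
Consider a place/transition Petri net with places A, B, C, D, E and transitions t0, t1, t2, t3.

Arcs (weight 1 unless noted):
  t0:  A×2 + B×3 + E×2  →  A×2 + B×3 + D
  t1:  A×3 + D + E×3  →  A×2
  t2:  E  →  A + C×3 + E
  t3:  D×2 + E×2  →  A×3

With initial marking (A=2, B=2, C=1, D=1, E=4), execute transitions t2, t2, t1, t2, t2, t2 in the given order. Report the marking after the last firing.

step 1: fire t2:  (A=2, B=2, C=1, D=1, E=4) → (A=3, B=2, C=4, D=1, E=4)
step 2: fire t2:  (A=3, B=2, C=4, D=1, E=4) → (A=4, B=2, C=7, D=1, E=4)
step 3: fire t1:  (A=4, B=2, C=7, D=1, E=4) → (A=3, B=2, C=7, D=0, E=1)
step 4: fire t2:  (A=3, B=2, C=7, D=0, E=1) → (A=4, B=2, C=10, D=0, E=1)
step 5: fire t2:  (A=4, B=2, C=10, D=0, E=1) → (A=5, B=2, C=13, D=0, E=1)
step 6: fire t2:  (A=5, B=2, C=13, D=0, E=1) → (A=6, B=2, C=16, D=0, E=1)

(A=6, B=2, C=16, D=0, E=1)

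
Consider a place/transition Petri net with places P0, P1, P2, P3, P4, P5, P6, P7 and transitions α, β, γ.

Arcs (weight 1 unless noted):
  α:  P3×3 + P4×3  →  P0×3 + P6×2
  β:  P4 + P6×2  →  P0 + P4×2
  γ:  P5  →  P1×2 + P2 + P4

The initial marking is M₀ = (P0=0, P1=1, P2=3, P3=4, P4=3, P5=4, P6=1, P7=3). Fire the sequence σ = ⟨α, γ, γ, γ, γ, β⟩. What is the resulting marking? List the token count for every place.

step 1: fire α:  (P0=0, P1=1, P2=3, P3=4, P4=3, P5=4, P6=1, P7=3) → (P0=3, P1=1, P2=3, P3=1, P4=0, P5=4, P6=3, P7=3)
step 2: fire γ:  (P0=3, P1=1, P2=3, P3=1, P4=0, P5=4, P6=3, P7=3) → (P0=3, P1=3, P2=4, P3=1, P4=1, P5=3, P6=3, P7=3)
step 3: fire γ:  (P0=3, P1=3, P2=4, P3=1, P4=1, P5=3, P6=3, P7=3) → (P0=3, P1=5, P2=5, P3=1, P4=2, P5=2, P6=3, P7=3)
step 4: fire γ:  (P0=3, P1=5, P2=5, P3=1, P4=2, P5=2, P6=3, P7=3) → (P0=3, P1=7, P2=6, P3=1, P4=3, P5=1, P6=3, P7=3)
step 5: fire γ:  (P0=3, P1=7, P2=6, P3=1, P4=3, P5=1, P6=3, P7=3) → (P0=3, P1=9, P2=7, P3=1, P4=4, P5=0, P6=3, P7=3)
step 6: fire β:  (P0=3, P1=9, P2=7, P3=1, P4=4, P5=0, P6=3, P7=3) → (P0=4, P1=9, P2=7, P3=1, P4=5, P5=0, P6=1, P7=3)

(P0=4, P1=9, P2=7, P3=1, P4=5, P5=0, P6=1, P7=3)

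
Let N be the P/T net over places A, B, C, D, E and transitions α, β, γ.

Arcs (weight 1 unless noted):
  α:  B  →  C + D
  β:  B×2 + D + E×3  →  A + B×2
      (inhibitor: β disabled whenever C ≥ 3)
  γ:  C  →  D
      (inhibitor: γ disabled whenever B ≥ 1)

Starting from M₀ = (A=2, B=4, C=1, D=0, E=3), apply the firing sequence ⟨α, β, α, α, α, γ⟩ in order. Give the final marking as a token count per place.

step 1: fire α:  (A=2, B=4, C=1, D=0, E=3) → (A=2, B=3, C=2, D=1, E=3)
step 2: fire β:  (A=2, B=3, C=2, D=1, E=3) → (A=3, B=3, C=2, D=0, E=0)
step 3: fire α:  (A=3, B=3, C=2, D=0, E=0) → (A=3, B=2, C=3, D=1, E=0)
step 4: fire α:  (A=3, B=2, C=3, D=1, E=0) → (A=3, B=1, C=4, D=2, E=0)
step 5: fire α:  (A=3, B=1, C=4, D=2, E=0) → (A=3, B=0, C=5, D=3, E=0)
step 6: fire γ:  (A=3, B=0, C=5, D=3, E=0) → (A=3, B=0, C=4, D=4, E=0)

(A=3, B=0, C=4, D=4, E=0)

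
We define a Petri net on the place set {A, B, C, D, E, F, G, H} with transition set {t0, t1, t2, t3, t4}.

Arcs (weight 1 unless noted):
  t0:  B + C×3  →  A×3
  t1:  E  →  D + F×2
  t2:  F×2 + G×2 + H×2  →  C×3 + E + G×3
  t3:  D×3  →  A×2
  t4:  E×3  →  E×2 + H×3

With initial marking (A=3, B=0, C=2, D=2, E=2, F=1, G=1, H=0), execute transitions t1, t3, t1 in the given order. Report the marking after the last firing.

step 1: fire t1:  (A=3, B=0, C=2, D=2, E=2, F=1, G=1, H=0) → (A=3, B=0, C=2, D=3, E=1, F=3, G=1, H=0)
step 2: fire t3:  (A=3, B=0, C=2, D=3, E=1, F=3, G=1, H=0) → (A=5, B=0, C=2, D=0, E=1, F=3, G=1, H=0)
step 3: fire t1:  (A=5, B=0, C=2, D=0, E=1, F=3, G=1, H=0) → (A=5, B=0, C=2, D=1, E=0, F=5, G=1, H=0)

(A=5, B=0, C=2, D=1, E=0, F=5, G=1, H=0)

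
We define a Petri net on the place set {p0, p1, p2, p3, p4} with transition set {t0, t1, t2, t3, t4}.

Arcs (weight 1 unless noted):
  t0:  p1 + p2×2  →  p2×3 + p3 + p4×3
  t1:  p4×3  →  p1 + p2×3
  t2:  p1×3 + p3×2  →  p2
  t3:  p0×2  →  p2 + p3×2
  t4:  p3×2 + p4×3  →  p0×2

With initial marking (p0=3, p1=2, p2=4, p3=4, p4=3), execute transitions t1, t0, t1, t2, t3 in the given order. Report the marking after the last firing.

(p0=1, p1=0, p2=13, p3=5, p4=0)

step 1: fire t1:  (p0=3, p1=2, p2=4, p3=4, p4=3) → (p0=3, p1=3, p2=7, p3=4, p4=0)
step 2: fire t0:  (p0=3, p1=3, p2=7, p3=4, p4=0) → (p0=3, p1=2, p2=8, p3=5, p4=3)
step 3: fire t1:  (p0=3, p1=2, p2=8, p3=5, p4=3) → (p0=3, p1=3, p2=11, p3=5, p4=0)
step 4: fire t2:  (p0=3, p1=3, p2=11, p3=5, p4=0) → (p0=3, p1=0, p2=12, p3=3, p4=0)
step 5: fire t3:  (p0=3, p1=0, p2=12, p3=3, p4=0) → (p0=1, p1=0, p2=13, p3=5, p4=0)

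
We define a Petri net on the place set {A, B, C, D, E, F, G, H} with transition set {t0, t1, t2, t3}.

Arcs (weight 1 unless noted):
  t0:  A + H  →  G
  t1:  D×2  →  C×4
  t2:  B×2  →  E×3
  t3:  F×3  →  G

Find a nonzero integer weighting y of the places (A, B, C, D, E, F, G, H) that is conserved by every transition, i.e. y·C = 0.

Incidence matrix C (rows=places, cols=transitions):
       t0   t1   t2   t3
    A  -1    0    0    0
    B   0    0   -2    0
    C   0    4    0    0
    D   0   -2    0    0
    E   0    0    3    0
    F   0    0    0   -3
    G   1    0    0    1
    H  -1    0    0    0

Candidate y = [0, 0, 1, 2, 0, 0, 0, 0]; check y·C column-wise:
  col t0: 0·-1 + 1·0 + 2·0 + 0·1 + 0·-1 = 0
  col t1: 1·4 + 2·-2 = 0
  col t2: 0·-2 + 1·0 + 2·0 + 0·3 = 0
  col t3: 1·0 + 2·0 + 0·-3 + 0·1 = 0

y = (A:0, B:0, C:1, D:2, E:0, F:0, G:0, H:0)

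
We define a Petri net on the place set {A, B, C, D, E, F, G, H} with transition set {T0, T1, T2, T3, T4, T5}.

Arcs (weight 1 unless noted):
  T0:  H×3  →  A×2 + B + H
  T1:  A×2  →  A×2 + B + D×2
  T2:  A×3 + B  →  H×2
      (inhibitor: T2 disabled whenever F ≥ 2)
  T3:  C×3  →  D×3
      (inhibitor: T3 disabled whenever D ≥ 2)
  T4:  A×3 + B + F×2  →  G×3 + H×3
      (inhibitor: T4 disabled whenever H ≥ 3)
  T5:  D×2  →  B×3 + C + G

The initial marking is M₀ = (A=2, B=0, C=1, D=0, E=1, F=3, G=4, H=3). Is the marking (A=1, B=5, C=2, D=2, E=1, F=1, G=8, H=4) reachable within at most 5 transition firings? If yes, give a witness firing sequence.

YES — reachable via ⟨T0, T1, T1, T4, T5⟩ (5 firings)

step 1: fire T0:  (A=2, B=0, C=1, D=0, E=1, F=3, G=4, H=3) → (A=4, B=1, C=1, D=0, E=1, F=3, G=4, H=1)
step 2: fire T1:  (A=4, B=1, C=1, D=0, E=1, F=3, G=4, H=1) → (A=4, B=2, C=1, D=2, E=1, F=3, G=4, H=1)
step 3: fire T1:  (A=4, B=2, C=1, D=2, E=1, F=3, G=4, H=1) → (A=4, B=3, C=1, D=4, E=1, F=3, G=4, H=1)
step 4: fire T4:  (A=4, B=3, C=1, D=4, E=1, F=3, G=4, H=1) → (A=1, B=2, C=1, D=4, E=1, F=1, G=7, H=4)
step 5: fire T5:  (A=1, B=2, C=1, D=4, E=1, F=1, G=7, H=4) → (A=1, B=5, C=2, D=2, E=1, F=1, G=8, H=4)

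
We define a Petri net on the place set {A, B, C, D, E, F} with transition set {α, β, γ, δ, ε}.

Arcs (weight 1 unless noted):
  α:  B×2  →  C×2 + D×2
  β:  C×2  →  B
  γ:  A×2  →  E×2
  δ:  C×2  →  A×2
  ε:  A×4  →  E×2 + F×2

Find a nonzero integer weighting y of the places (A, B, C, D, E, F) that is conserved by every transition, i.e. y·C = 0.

y = (A:1, B:2, C:1, D:1, E:1, F:1)

Incidence matrix C (rows=places, cols=transitions):
        α    β    γ    δ    ε
    A   0    0   -2    2   -4
    B  -2    1    0    0    0
    C   2   -2    0   -2    0
    D   2    0    0    0    0
    E   0    0    2    0    2
    F   0    0    0    0    2

Candidate y = [1, 2, 1, 1, 1, 1]; check y·C column-wise:
  col α: 1·0 + 2·-2 + 1·2 + 1·2 + 1·0 + 1·0 = 0
  col β: 1·0 + 2·1 + 1·-2 + 1·0 + 1·0 + 1·0 = 0
  col γ: 1·-2 + 2·0 + 1·0 + 1·0 + 1·2 + 1·0 = 0
  col δ: 1·2 + 2·0 + 1·-2 + 1·0 + 1·0 + 1·0 = 0
  col ε: 1·-4 + 2·0 + 1·0 + 1·0 + 1·2 + 1·2 = 0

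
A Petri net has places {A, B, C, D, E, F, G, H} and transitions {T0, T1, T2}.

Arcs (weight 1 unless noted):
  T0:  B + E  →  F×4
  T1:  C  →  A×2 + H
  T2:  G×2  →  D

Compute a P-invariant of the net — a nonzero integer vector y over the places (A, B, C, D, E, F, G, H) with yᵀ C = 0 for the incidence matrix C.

y = (A:1, B:0, C:2, D:0, E:0, F:0, G:0, H:0)

Incidence matrix C (rows=places, cols=transitions):
       T0   T1   T2
    A   0    2    0
    B  -1    0    0
    C   0   -1    0
    D   0    0    1
    E  -1    0    0
    F   4    0    0
    G   0    0   -2
    H   0    1    0

Candidate y = [1, 0, 2, 0, 0, 0, 0, 0]; check y·C column-wise:
  col T0: 1·0 + 0·-1 + 2·0 + 0·-1 + 0·4 = 0
  col T1: 1·2 + 2·-1 + 0·1 = 0
  col T2: 1·0 + 2·0 + 0·1 + 0·-2 = 0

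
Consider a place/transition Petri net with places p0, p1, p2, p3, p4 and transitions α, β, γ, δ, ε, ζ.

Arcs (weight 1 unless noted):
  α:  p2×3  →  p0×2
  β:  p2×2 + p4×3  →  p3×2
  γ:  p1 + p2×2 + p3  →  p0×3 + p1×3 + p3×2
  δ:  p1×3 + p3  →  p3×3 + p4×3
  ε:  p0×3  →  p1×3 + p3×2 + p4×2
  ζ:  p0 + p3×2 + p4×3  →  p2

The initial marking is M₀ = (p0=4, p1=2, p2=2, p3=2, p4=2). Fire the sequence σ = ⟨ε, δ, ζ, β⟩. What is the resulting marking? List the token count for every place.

step 1: fire ε:  (p0=4, p1=2, p2=2, p3=2, p4=2) → (p0=1, p1=5, p2=2, p3=4, p4=4)
step 2: fire δ:  (p0=1, p1=5, p2=2, p3=4, p4=4) → (p0=1, p1=2, p2=2, p3=6, p4=7)
step 3: fire ζ:  (p0=1, p1=2, p2=2, p3=6, p4=7) → (p0=0, p1=2, p2=3, p3=4, p4=4)
step 4: fire β:  (p0=0, p1=2, p2=3, p3=4, p4=4) → (p0=0, p1=2, p2=1, p3=6, p4=1)

(p0=0, p1=2, p2=1, p3=6, p4=1)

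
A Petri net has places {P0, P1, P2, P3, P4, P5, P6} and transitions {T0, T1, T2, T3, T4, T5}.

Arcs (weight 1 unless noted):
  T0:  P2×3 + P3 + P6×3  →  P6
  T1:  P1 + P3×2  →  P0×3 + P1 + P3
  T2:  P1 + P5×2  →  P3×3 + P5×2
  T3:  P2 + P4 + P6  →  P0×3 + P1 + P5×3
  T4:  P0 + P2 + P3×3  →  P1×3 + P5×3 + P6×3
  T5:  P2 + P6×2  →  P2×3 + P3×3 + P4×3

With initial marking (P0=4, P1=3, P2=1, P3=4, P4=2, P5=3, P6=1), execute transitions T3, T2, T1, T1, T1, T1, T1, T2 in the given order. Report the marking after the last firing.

step 1: fire T3:  (P0=4, P1=3, P2=1, P3=4, P4=2, P5=3, P6=1) → (P0=7, P1=4, P2=0, P3=4, P4=1, P5=6, P6=0)
step 2: fire T2:  (P0=7, P1=4, P2=0, P3=4, P4=1, P5=6, P6=0) → (P0=7, P1=3, P2=0, P3=7, P4=1, P5=6, P6=0)
step 3: fire T1:  (P0=7, P1=3, P2=0, P3=7, P4=1, P5=6, P6=0) → (P0=10, P1=3, P2=0, P3=6, P4=1, P5=6, P6=0)
step 4: fire T1:  (P0=10, P1=3, P2=0, P3=6, P4=1, P5=6, P6=0) → (P0=13, P1=3, P2=0, P3=5, P4=1, P5=6, P6=0)
step 5: fire T1:  (P0=13, P1=3, P2=0, P3=5, P4=1, P5=6, P6=0) → (P0=16, P1=3, P2=0, P3=4, P4=1, P5=6, P6=0)
step 6: fire T1:  (P0=16, P1=3, P2=0, P3=4, P4=1, P5=6, P6=0) → (P0=19, P1=3, P2=0, P3=3, P4=1, P5=6, P6=0)
step 7: fire T1:  (P0=19, P1=3, P2=0, P3=3, P4=1, P5=6, P6=0) → (P0=22, P1=3, P2=0, P3=2, P4=1, P5=6, P6=0)
step 8: fire T2:  (P0=22, P1=3, P2=0, P3=2, P4=1, P5=6, P6=0) → (P0=22, P1=2, P2=0, P3=5, P4=1, P5=6, P6=0)

(P0=22, P1=2, P2=0, P3=5, P4=1, P5=6, P6=0)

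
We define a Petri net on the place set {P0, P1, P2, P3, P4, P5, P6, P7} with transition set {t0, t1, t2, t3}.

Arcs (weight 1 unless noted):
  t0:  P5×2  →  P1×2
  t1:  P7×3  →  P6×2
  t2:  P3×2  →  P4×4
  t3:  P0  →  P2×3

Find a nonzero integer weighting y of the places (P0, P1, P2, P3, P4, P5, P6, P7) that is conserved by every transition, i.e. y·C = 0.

Incidence matrix C (rows=places, cols=transitions):
       t0   t1   t2   t3
   P0   0    0    0   -1
   P1   2    0    0    0
   P2   0    0    0    3
   P3   0    0   -2    0
   P4   0    0    4    0
   P5  -2    0    0    0
   P6   0    2    0    0
   P7   0   -3    0    0

Candidate y = [3, 0, 1, 0, 0, 0, 0, 0]; check y·C column-wise:
  col t0: 3·0 + 0·2 + 1·0 + 0·-2 = 0
  col t1: 3·0 + 1·0 + 0·2 + 0·-3 = 0
  col t2: 3·0 + 1·0 + 0·-2 + 0·4 = 0
  col t3: 3·-1 + 1·3 = 0

y = (P0:3, P1:0, P2:1, P3:0, P4:0, P5:0, P6:0, P7:0)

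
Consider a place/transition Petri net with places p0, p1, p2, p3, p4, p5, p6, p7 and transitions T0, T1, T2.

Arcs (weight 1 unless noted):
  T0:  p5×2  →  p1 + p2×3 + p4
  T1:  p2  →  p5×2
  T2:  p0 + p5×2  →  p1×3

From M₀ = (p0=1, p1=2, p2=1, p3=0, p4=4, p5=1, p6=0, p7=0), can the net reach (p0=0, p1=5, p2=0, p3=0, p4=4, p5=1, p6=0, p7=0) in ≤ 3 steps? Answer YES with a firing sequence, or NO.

step 1: fire T1:  (p0=1, p1=2, p2=1, p3=0, p4=4, p5=1, p6=0, p7=0) → (p0=1, p1=2, p2=0, p3=0, p4=4, p5=3, p6=0, p7=0)
step 2: fire T2:  (p0=1, p1=2, p2=0, p3=0, p4=4, p5=3, p6=0, p7=0) → (p0=0, p1=5, p2=0, p3=0, p4=4, p5=1, p6=0, p7=0)

YES — reachable via ⟨T1, T2⟩ (2 firings)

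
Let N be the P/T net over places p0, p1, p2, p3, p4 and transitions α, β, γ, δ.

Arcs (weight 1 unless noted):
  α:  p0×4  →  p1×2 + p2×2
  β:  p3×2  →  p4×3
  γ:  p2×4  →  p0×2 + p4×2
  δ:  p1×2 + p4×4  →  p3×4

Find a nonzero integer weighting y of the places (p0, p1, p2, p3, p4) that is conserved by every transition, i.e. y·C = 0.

Incidence matrix C (rows=places, cols=transitions):
        α    β    γ    δ
   p0  -4    0    2    0
   p1   2    0    0   -2
   p2   2    0   -4    0
   p3   0   -2    0    4
   p4   0    3    2   -4

Candidate y = [2, 2, 2, 3, 2]; check y·C column-wise:
  col α: 2·-4 + 2·2 + 2·2 + 3·0 + 2·0 = 0
  col β: 2·0 + 2·0 + 2·0 + 3·-2 + 2·3 = 0
  col γ: 2·2 + 2·0 + 2·-4 + 3·0 + 2·2 = 0
  col δ: 2·0 + 2·-2 + 2·0 + 3·4 + 2·-4 = 0

y = (p0:2, p1:2, p2:2, p3:3, p4:2)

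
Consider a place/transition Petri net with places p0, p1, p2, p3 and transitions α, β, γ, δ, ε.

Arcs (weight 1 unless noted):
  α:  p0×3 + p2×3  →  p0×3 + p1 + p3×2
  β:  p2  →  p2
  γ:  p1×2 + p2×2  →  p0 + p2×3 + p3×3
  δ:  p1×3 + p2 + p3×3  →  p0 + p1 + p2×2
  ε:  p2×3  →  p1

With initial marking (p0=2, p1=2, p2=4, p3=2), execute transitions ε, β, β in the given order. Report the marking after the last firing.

step 1: fire ε:  (p0=2, p1=2, p2=4, p3=2) → (p0=2, p1=3, p2=1, p3=2)
step 2: fire β:  (p0=2, p1=3, p2=1, p3=2) → (p0=2, p1=3, p2=1, p3=2)
step 3: fire β:  (p0=2, p1=3, p2=1, p3=2) → (p0=2, p1=3, p2=1, p3=2)

(p0=2, p1=3, p2=1, p3=2)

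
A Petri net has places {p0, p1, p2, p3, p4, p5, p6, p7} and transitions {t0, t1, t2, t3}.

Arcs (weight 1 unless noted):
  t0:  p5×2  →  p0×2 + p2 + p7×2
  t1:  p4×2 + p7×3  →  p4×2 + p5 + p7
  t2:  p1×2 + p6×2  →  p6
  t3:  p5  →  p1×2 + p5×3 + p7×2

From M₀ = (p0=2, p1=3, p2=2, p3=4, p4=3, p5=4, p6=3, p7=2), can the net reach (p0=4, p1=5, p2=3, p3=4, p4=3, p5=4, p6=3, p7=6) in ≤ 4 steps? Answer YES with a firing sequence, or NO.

YES — reachable via ⟨t0, t3⟩ (2 firings)

step 1: fire t0:  (p0=2, p1=3, p2=2, p3=4, p4=3, p5=4, p6=3, p7=2) → (p0=4, p1=3, p2=3, p3=4, p4=3, p5=2, p6=3, p7=4)
step 2: fire t3:  (p0=4, p1=3, p2=3, p3=4, p4=3, p5=2, p6=3, p7=4) → (p0=4, p1=5, p2=3, p3=4, p4=3, p5=4, p6=3, p7=6)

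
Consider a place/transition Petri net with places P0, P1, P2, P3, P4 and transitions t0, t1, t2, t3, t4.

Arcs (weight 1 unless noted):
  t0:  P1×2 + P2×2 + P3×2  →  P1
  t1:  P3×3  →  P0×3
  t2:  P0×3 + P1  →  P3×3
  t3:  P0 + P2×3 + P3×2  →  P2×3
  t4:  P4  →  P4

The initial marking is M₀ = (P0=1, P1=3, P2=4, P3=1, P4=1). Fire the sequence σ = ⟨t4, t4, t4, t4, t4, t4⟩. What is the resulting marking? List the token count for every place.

(P0=1, P1=3, P2=4, P3=1, P4=1)

step 1: fire t4:  (P0=1, P1=3, P2=4, P3=1, P4=1) → (P0=1, P1=3, P2=4, P3=1, P4=1)
step 2: fire t4:  (P0=1, P1=3, P2=4, P3=1, P4=1) → (P0=1, P1=3, P2=4, P3=1, P4=1)
step 3: fire t4:  (P0=1, P1=3, P2=4, P3=1, P4=1) → (P0=1, P1=3, P2=4, P3=1, P4=1)
step 4: fire t4:  (P0=1, P1=3, P2=4, P3=1, P4=1) → (P0=1, P1=3, P2=4, P3=1, P4=1)
step 5: fire t4:  (P0=1, P1=3, P2=4, P3=1, P4=1) → (P0=1, P1=3, P2=4, P3=1, P4=1)
step 6: fire t4:  (P0=1, P1=3, P2=4, P3=1, P4=1) → (P0=1, P1=3, P2=4, P3=1, P4=1)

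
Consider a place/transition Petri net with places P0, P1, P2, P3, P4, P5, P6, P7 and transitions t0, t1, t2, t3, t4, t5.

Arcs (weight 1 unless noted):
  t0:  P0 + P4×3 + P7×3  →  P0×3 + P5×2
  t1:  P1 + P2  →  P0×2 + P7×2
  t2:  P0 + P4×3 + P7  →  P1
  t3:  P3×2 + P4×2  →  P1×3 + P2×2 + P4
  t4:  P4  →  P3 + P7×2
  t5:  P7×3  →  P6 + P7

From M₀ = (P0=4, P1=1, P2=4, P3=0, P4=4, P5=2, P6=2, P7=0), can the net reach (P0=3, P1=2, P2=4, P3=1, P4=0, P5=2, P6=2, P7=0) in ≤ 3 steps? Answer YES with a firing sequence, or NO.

depth 0: 1 marking
depth 1: 3 markings reached so far
depth 2: 7 markings reached so far
depth 3: 15 markings reached so far
target is not among the 15 markings reachable within 3 steps

NO — not reachable within 3 firings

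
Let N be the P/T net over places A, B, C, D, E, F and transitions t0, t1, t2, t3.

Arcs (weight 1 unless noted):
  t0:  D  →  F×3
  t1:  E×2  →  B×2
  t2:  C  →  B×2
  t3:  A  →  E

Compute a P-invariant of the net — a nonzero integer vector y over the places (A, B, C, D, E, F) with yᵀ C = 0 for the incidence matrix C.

Incidence matrix C (rows=places, cols=transitions):
       t0   t1   t2   t3
    A   0    0    0   -1
    B   0    2    2    0
    C   0    0   -1    0
    D  -1    0    0    0
    E   0   -2    0    1
    F   3    0    0    0

Candidate y = [1, 1, 2, 0, 1, 0]; check y·C column-wise:
  col t0: 1·0 + 1·0 + 2·0 + 0·-1 + 1·0 + 0·3 = 0
  col t1: 1·0 + 1·2 + 2·0 + 1·-2 = 0
  col t2: 1·0 + 1·2 + 2·-1 + 1·0 = 0
  col t3: 1·-1 + 1·0 + 2·0 + 1·1 = 0

y = (A:1, B:1, C:2, D:0, E:1, F:0)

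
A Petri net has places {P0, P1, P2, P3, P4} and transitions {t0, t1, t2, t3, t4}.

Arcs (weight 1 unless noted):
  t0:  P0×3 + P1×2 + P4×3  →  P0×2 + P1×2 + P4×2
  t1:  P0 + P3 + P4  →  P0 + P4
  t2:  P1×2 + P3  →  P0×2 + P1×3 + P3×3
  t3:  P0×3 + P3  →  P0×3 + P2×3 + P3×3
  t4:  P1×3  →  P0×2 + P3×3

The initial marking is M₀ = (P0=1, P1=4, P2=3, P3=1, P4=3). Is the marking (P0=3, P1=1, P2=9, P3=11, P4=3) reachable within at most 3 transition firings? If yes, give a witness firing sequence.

NO — not reachable within 3 firings

depth 0: 1 marking
depth 1: 4 markings reached so far
depth 2: 11 markings reached so far
depth 3: 27 markings reached so far
target is not among the 27 markings reachable within 3 steps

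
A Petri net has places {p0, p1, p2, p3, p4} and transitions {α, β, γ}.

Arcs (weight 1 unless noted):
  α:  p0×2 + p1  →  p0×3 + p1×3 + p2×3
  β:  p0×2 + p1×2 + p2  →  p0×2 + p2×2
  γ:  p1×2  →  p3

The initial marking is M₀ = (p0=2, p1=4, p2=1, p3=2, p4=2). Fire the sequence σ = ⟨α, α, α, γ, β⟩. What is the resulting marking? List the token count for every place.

(p0=5, p1=6, p2=11, p3=3, p4=2)

step 1: fire α:  (p0=2, p1=4, p2=1, p3=2, p4=2) → (p0=3, p1=6, p2=4, p3=2, p4=2)
step 2: fire α:  (p0=3, p1=6, p2=4, p3=2, p4=2) → (p0=4, p1=8, p2=7, p3=2, p4=2)
step 3: fire α:  (p0=4, p1=8, p2=7, p3=2, p4=2) → (p0=5, p1=10, p2=10, p3=2, p4=2)
step 4: fire γ:  (p0=5, p1=10, p2=10, p3=2, p4=2) → (p0=5, p1=8, p2=10, p3=3, p4=2)
step 5: fire β:  (p0=5, p1=8, p2=10, p3=3, p4=2) → (p0=5, p1=6, p2=11, p3=3, p4=2)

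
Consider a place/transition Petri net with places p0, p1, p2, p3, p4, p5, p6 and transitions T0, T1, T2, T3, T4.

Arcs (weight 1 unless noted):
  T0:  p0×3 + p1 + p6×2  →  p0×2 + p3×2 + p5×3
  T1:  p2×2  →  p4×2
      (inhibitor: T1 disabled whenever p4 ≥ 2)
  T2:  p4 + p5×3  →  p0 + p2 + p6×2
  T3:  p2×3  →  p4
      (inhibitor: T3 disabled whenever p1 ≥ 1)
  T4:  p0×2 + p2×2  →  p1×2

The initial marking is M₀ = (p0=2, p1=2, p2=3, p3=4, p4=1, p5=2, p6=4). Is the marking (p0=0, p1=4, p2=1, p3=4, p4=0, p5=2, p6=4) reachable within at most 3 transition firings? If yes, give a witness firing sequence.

NO — not reachable within 3 firings

depth 0: 1 marking
depth 1: 3 markings reached so far
depth 2: 3 markings reached so far
(frontier empty at depth 2; search complete)
target is not among the 3 markings reachable within 3 steps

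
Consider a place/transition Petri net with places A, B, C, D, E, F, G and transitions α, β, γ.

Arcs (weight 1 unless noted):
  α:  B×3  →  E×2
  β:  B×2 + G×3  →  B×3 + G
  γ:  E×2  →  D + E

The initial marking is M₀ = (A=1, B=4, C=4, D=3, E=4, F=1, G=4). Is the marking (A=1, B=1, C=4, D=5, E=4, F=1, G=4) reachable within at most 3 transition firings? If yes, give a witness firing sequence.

step 1: fire α:  (A=1, B=4, C=4, D=3, E=4, F=1, G=4) → (A=1, B=1, C=4, D=3, E=6, F=1, G=4)
step 2: fire γ:  (A=1, B=1, C=4, D=3, E=6, F=1, G=4) → (A=1, B=1, C=4, D=4, E=5, F=1, G=4)
step 3: fire γ:  (A=1, B=1, C=4, D=4, E=5, F=1, G=4) → (A=1, B=1, C=4, D=5, E=4, F=1, G=4)

YES — reachable via ⟨α, γ, γ⟩ (3 firings)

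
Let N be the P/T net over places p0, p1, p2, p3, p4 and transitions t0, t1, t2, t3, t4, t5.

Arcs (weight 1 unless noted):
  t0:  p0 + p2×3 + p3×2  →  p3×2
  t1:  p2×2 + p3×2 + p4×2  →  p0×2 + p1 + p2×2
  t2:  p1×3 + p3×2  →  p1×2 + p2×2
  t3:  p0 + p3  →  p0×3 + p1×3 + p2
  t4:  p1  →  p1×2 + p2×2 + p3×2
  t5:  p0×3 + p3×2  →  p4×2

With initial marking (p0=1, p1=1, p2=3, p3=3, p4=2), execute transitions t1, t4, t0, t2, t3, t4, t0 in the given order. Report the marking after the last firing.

(p0=3, p1=6, p2=4, p3=2, p4=0)

step 1: fire t1:  (p0=1, p1=1, p2=3, p3=3, p4=2) → (p0=3, p1=2, p2=3, p3=1, p4=0)
step 2: fire t4:  (p0=3, p1=2, p2=3, p3=1, p4=0) → (p0=3, p1=3, p2=5, p3=3, p4=0)
step 3: fire t0:  (p0=3, p1=3, p2=5, p3=3, p4=0) → (p0=2, p1=3, p2=2, p3=3, p4=0)
step 4: fire t2:  (p0=2, p1=3, p2=2, p3=3, p4=0) → (p0=2, p1=2, p2=4, p3=1, p4=0)
step 5: fire t3:  (p0=2, p1=2, p2=4, p3=1, p4=0) → (p0=4, p1=5, p2=5, p3=0, p4=0)
step 6: fire t4:  (p0=4, p1=5, p2=5, p3=0, p4=0) → (p0=4, p1=6, p2=7, p3=2, p4=0)
step 7: fire t0:  (p0=4, p1=6, p2=7, p3=2, p4=0) → (p0=3, p1=6, p2=4, p3=2, p4=0)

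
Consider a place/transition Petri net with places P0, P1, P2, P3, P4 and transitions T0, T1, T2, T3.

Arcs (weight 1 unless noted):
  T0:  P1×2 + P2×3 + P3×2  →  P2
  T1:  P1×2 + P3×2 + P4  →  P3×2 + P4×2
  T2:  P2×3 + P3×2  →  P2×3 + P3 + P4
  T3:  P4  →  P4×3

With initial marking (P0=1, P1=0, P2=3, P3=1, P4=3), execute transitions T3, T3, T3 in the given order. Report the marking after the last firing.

step 1: fire T3:  (P0=1, P1=0, P2=3, P3=1, P4=3) → (P0=1, P1=0, P2=3, P3=1, P4=5)
step 2: fire T3:  (P0=1, P1=0, P2=3, P3=1, P4=5) → (P0=1, P1=0, P2=3, P3=1, P4=7)
step 3: fire T3:  (P0=1, P1=0, P2=3, P3=1, P4=7) → (P0=1, P1=0, P2=3, P3=1, P4=9)

(P0=1, P1=0, P2=3, P3=1, P4=9)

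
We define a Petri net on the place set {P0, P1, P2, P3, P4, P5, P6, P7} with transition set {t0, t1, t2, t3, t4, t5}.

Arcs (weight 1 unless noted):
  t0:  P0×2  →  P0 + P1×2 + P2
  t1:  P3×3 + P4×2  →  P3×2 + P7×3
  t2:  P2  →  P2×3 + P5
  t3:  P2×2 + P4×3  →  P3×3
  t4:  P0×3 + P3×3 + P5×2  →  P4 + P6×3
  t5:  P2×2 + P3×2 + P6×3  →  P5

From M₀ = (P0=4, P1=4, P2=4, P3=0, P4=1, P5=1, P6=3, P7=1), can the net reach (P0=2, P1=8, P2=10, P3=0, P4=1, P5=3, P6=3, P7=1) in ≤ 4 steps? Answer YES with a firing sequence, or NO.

YES — reachable via ⟨t0, t0, t2, t2⟩ (4 firings)

step 1: fire t0:  (P0=4, P1=4, P2=4, P3=0, P4=1, P5=1, P6=3, P7=1) → (P0=3, P1=6, P2=5, P3=0, P4=1, P5=1, P6=3, P7=1)
step 2: fire t0:  (P0=3, P1=6, P2=5, P3=0, P4=1, P5=1, P6=3, P7=1) → (P0=2, P1=8, P2=6, P3=0, P4=1, P5=1, P6=3, P7=1)
step 3: fire t2:  (P0=2, P1=8, P2=6, P3=0, P4=1, P5=1, P6=3, P7=1) → (P0=2, P1=8, P2=8, P3=0, P4=1, P5=2, P6=3, P7=1)
step 4: fire t2:  (P0=2, P1=8, P2=8, P3=0, P4=1, P5=2, P6=3, P7=1) → (P0=2, P1=8, P2=10, P3=0, P4=1, P5=3, P6=3, P7=1)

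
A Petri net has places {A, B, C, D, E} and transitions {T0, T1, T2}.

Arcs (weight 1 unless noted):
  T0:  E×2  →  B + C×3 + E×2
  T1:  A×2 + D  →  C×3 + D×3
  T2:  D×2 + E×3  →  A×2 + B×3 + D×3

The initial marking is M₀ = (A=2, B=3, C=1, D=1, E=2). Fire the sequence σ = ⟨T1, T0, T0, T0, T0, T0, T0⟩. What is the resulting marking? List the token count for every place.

(A=0, B=9, C=22, D=3, E=2)

step 1: fire T1:  (A=2, B=3, C=1, D=1, E=2) → (A=0, B=3, C=4, D=3, E=2)
step 2: fire T0:  (A=0, B=3, C=4, D=3, E=2) → (A=0, B=4, C=7, D=3, E=2)
step 3: fire T0:  (A=0, B=4, C=7, D=3, E=2) → (A=0, B=5, C=10, D=3, E=2)
step 4: fire T0:  (A=0, B=5, C=10, D=3, E=2) → (A=0, B=6, C=13, D=3, E=2)
step 5: fire T0:  (A=0, B=6, C=13, D=3, E=2) → (A=0, B=7, C=16, D=3, E=2)
step 6: fire T0:  (A=0, B=7, C=16, D=3, E=2) → (A=0, B=8, C=19, D=3, E=2)
step 7: fire T0:  (A=0, B=8, C=19, D=3, E=2) → (A=0, B=9, C=22, D=3, E=2)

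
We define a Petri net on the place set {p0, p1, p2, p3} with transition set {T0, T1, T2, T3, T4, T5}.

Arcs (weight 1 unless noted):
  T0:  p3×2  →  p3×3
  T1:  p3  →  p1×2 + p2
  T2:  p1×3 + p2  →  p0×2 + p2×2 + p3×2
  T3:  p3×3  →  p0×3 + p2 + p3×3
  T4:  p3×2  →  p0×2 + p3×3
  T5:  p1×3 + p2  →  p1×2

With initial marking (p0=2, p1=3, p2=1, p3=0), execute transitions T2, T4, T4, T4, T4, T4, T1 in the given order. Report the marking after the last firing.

(p0=14, p1=2, p2=3, p3=6)

step 1: fire T2:  (p0=2, p1=3, p2=1, p3=0) → (p0=4, p1=0, p2=2, p3=2)
step 2: fire T4:  (p0=4, p1=0, p2=2, p3=2) → (p0=6, p1=0, p2=2, p3=3)
step 3: fire T4:  (p0=6, p1=0, p2=2, p3=3) → (p0=8, p1=0, p2=2, p3=4)
step 4: fire T4:  (p0=8, p1=0, p2=2, p3=4) → (p0=10, p1=0, p2=2, p3=5)
step 5: fire T4:  (p0=10, p1=0, p2=2, p3=5) → (p0=12, p1=0, p2=2, p3=6)
step 6: fire T4:  (p0=12, p1=0, p2=2, p3=6) → (p0=14, p1=0, p2=2, p3=7)
step 7: fire T1:  (p0=14, p1=0, p2=2, p3=7) → (p0=14, p1=2, p2=3, p3=6)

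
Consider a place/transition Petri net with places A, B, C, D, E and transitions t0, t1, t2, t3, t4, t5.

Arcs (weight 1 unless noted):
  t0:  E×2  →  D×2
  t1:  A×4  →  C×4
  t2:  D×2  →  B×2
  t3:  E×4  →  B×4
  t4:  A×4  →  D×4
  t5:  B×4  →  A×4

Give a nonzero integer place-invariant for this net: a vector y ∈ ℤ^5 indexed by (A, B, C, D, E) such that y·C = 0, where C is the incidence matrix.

Incidence matrix C (rows=places, cols=transitions):
       t0   t1   t2   t3   t4   t5
    A   0   -4    0    0   -4    4
    B   0    0    2    4    0   -4
    C   0    4    0    0    0    0
    D   2    0   -2    0    4    0
    E  -2    0    0   -4    0    0

Candidate y = [1, 1, 1, 1, 1]; check y·C column-wise:
  col t0: 1·0 + 1·0 + 1·0 + 1·2 + 1·-2 = 0
  col t1: 1·-4 + 1·0 + 1·4 + 1·0 + 1·0 = 0
  col t2: 1·0 + 1·2 + 1·0 + 1·-2 + 1·0 = 0
  col t3: 1·0 + 1·4 + 1·0 + 1·0 + 1·-4 = 0
  col t4: 1·-4 + 1·0 + 1·0 + 1·4 + 1·0 = 0
  col t5: 1·4 + 1·-4 + 1·0 + 1·0 + 1·0 = 0

y = (A:1, B:1, C:1, D:1, E:1)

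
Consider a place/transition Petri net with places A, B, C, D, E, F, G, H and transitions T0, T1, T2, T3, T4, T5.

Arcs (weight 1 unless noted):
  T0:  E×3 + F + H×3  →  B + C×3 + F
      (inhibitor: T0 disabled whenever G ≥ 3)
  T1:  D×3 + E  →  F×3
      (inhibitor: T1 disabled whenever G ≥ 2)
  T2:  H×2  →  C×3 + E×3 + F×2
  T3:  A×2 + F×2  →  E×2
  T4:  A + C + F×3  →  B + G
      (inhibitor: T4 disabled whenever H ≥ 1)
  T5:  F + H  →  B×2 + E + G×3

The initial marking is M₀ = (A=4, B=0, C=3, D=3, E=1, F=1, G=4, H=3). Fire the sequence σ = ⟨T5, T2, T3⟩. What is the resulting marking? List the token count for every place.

step 1: fire T5:  (A=4, B=0, C=3, D=3, E=1, F=1, G=4, H=3) → (A=4, B=2, C=3, D=3, E=2, F=0, G=7, H=2)
step 2: fire T2:  (A=4, B=2, C=3, D=3, E=2, F=0, G=7, H=2) → (A=4, B=2, C=6, D=3, E=5, F=2, G=7, H=0)
step 3: fire T3:  (A=4, B=2, C=6, D=3, E=5, F=2, G=7, H=0) → (A=2, B=2, C=6, D=3, E=7, F=0, G=7, H=0)

(A=2, B=2, C=6, D=3, E=7, F=0, G=7, H=0)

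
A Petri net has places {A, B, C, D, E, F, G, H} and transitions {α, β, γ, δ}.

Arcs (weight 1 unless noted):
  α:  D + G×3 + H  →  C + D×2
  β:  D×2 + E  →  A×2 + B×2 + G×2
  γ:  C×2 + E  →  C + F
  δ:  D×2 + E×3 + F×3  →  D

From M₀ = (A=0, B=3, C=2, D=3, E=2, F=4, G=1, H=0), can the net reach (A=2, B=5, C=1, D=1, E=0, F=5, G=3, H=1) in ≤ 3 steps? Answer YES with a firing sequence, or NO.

depth 0: 1 marking
depth 1: 3 markings reached so far
depth 2: 4 markings reached so far
depth 3: 4 markings reached so far
(frontier empty at depth 3; search complete)
target is not among the 4 markings reachable within 3 steps

NO — not reachable within 3 firings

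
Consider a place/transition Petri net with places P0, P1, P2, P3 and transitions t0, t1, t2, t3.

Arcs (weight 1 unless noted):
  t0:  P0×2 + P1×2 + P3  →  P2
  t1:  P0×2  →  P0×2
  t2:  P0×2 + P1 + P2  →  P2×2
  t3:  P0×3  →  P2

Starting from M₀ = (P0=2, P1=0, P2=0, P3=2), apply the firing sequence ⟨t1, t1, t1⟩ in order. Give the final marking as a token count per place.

step 1: fire t1:  (P0=2, P1=0, P2=0, P3=2) → (P0=2, P1=0, P2=0, P3=2)
step 2: fire t1:  (P0=2, P1=0, P2=0, P3=2) → (P0=2, P1=0, P2=0, P3=2)
step 3: fire t1:  (P0=2, P1=0, P2=0, P3=2) → (P0=2, P1=0, P2=0, P3=2)

(P0=2, P1=0, P2=0, P3=2)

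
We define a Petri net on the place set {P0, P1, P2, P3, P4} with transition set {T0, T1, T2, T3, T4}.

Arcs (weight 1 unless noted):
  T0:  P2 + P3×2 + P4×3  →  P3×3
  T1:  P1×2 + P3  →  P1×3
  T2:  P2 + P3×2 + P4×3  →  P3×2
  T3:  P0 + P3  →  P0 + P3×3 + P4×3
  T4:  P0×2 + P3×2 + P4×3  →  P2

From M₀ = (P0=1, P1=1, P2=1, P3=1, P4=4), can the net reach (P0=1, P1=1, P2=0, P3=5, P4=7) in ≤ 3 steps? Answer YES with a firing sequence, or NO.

step 1: fire T3:  (P0=1, P1=1, P2=1, P3=1, P4=4) → (P0=1, P1=1, P2=1, P3=3, P4=7)
step 2: fire T2:  (P0=1, P1=1, P2=1, P3=3, P4=7) → (P0=1, P1=1, P2=0, P3=3, P4=4)
step 3: fire T3:  (P0=1, P1=1, P2=0, P3=3, P4=4) → (P0=1, P1=1, P2=0, P3=5, P4=7)

YES — reachable via ⟨T3, T2, T3⟩ (3 firings)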